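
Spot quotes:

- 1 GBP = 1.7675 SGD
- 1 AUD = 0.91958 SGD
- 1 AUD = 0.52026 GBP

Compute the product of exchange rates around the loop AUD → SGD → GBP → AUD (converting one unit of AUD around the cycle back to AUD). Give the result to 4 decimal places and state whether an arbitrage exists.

Around AUD → SGD → GBP → AUD: 1 × 0.91958 ÷ 1.7675 ÷ 0.52026 = 1.000022
Product ≈ 1 (deviation 0.002%, within rounding noise).

1.0000 (no arbitrage)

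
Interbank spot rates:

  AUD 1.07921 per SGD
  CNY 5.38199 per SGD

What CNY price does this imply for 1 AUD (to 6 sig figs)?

AUD/CNY = 4.98697

1 AUD ÷ 1.07921 = 0.926604 SGD
0.926604 SGD × 5.38199 = 4.98697 CNY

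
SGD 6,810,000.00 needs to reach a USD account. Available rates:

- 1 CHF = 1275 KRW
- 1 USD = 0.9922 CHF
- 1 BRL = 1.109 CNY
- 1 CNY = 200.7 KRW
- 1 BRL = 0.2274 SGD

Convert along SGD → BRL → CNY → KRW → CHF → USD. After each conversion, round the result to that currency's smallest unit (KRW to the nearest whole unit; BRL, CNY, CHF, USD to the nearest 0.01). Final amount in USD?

USD 5,268,975.30

SGD 6,810,000.00 ÷ 0.2274 = BRL 29,947,229.55
BRL 29,947,229.55 × 1.109 = CNY 33,211,477.57
CNY 33,211,477.57 × 200.7 = KRW 6,665,543,548
KRW 6,665,543,548 ÷ 1275 = CHF 5,227,877.29
CHF 5,227,877.29 ÷ 0.9922 = USD 5,268,975.30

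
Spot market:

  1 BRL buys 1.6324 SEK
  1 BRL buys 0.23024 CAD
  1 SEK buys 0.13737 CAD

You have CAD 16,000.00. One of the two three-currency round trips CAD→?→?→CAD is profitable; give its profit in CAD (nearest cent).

Profitable loop is CAD → SEK → BRL → CAD:
CAD 16,000.00 ÷ 0.13737 = SEK 116,473.76
SEK 116,473.76 ÷ 1.6324 = BRL 71,351.24
BRL 71,351.24 × 0.23024 = CAD 16,427.91
Profit = CAD 16,427.91 − CAD 16,000.00

Profit: CAD 427.91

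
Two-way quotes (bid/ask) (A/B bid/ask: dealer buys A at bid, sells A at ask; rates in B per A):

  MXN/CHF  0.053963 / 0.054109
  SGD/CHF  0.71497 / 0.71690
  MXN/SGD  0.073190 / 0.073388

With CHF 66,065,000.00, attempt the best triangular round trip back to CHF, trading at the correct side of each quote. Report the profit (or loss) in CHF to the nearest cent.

Best loop CHF → SGD → MXN → CHF:
CHF 66,065,000.00 ÷ 0.71690 (buy SGD at ask) = SGD 92,153,717.39
SGD 92,153,717.39 ÷ 0.073388 (buy MXN at ask) = MXN 1,255,705,529.44
MXN 1,255,705,529.44 × 0.053963 (sell MXN at bid) = CHF 67,761,637.49

Net profit: CHF 1,696,637.49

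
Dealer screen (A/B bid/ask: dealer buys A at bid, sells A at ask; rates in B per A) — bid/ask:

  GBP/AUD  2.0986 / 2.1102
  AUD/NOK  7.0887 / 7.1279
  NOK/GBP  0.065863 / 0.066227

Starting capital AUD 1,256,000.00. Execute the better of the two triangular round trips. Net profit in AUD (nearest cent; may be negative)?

Best loop AUD → GBP → NOK → AUD:
AUD 1,256,000.00 ÷ 2.1102 (buy GBP at ask) = GBP 595,204.25
GBP 595,204.25 ÷ 0.066227 (buy NOK at ask) = NOK 8,987,335.17
NOK 8,987,335.17 ÷ 7.1279 (buy AUD at ask) = AUD 1,260,867.18

Net profit: AUD 4,867.18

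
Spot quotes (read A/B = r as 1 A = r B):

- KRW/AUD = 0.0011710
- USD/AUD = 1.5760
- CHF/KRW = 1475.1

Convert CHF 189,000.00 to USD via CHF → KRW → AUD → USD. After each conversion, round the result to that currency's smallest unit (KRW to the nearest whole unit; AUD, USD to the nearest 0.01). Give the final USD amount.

USD 207,149.53

CHF 189,000.00 × 1475.1 = KRW 278,793,900
KRW 278,793,900 × 0.0011710 = AUD 326,467.66
AUD 326,467.66 ÷ 1.5760 = USD 207,149.53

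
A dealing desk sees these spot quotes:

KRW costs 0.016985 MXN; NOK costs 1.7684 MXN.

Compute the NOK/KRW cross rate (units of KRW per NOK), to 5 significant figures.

1 NOK × 1.7684 = 1.7684 MXN
1.7684 MXN ÷ 0.016985 = 104.115 KRW

NOK/KRW = 104.12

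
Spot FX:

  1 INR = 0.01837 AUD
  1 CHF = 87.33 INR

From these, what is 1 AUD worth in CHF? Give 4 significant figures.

1 AUD ÷ 0.01837 = 54.4366 INR
54.4366 INR ÷ 87.33 = 0.623343 CHF

AUD/CHF = 0.6233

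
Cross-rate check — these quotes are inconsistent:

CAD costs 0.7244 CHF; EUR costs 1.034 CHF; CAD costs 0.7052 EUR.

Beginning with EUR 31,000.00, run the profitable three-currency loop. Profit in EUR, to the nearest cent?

Profit: EUR 204.42

Profitable loop is EUR → CHF → CAD → EUR:
EUR 31,000.00 × 1.034 = CHF 32,054.00
CHF 32,054.00 ÷ 0.7244 = CAD 44,249.03
CAD 44,249.03 × 0.7052 = EUR 31,204.42
Profit = EUR 31,204.42 − EUR 31,000.00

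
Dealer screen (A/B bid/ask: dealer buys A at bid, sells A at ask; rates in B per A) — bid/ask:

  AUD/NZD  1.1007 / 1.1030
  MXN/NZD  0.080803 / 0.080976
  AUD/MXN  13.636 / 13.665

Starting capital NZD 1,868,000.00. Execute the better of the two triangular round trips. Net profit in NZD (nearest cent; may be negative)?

Net result: NZD -1,981.96 (no profitable arbitrage after spreads)

Best loop NZD → AUD → MXN → NZD:
NZD 1,868,000.00 ÷ 1.1030 (buy AUD at ask) = AUD 1,693,563.01
AUD 1,693,563.01 × 13.636 (sell AUD at bid) = MXN 23,093,425.20
MXN 23,093,425.20 × 0.080803 (sell MXN at bid) = NZD 1,866,018.04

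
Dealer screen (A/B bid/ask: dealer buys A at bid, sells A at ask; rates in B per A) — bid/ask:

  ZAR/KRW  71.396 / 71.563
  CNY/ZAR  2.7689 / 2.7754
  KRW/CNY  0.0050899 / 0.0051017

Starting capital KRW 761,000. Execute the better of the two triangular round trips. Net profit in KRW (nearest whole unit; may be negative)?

Best loop KRW → CNY → ZAR → KRW:
KRW 761,000 × 0.0050899 (sell KRW at bid) = CNY 3,873.41
CNY 3,873.41 × 2.7689 (sell CNY at bid) = ZAR 10,725.10
ZAR 10,725.10 × 71.396 (sell ZAR at bid) = KRW 765,729

Net profit: KRW 4,729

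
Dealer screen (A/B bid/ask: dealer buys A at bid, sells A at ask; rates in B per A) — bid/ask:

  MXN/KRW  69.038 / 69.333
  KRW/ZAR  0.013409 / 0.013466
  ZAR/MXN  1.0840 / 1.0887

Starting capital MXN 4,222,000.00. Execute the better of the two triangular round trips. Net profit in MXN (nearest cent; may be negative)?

Best loop MXN → KRW → ZAR → MXN:
MXN 4,222,000.00 × 69.038 (sell MXN at bid) = KRW 291,478,436
KRW 291,478,436 × 0.013409 (sell KRW at bid) = ZAR 3,908,434.35
ZAR 3,908,434.35 × 1.0840 (sell ZAR at bid) = MXN 4,236,742.83

Net profit: MXN 14,742.83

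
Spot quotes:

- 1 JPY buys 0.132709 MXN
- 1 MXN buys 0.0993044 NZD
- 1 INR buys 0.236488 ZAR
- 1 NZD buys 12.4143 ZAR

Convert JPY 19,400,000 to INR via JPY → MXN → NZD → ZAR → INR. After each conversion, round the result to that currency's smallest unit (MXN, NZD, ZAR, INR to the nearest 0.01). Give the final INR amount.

INR 13,420,964.45

JPY 19,400,000 × 0.132709 = MXN 2,574,554.60
MXN 2,574,554.60 × 0.0993044 = NZD 255,664.60
NZD 255,664.60 × 12.4143 = ZAR 3,173,897.04
ZAR 3,173,897.04 ÷ 0.236488 = INR 13,420,964.45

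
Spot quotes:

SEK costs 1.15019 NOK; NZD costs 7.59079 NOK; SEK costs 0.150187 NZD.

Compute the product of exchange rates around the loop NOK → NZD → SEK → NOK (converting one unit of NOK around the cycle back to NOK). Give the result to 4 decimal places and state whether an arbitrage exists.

Around NOK → NZD → SEK → NOK: 1 ÷ 7.59079 ÷ 0.150187 × 1.15019 = 1.008905
Product > 1; profitable direction is NOK → NZD → SEK → NOK.

1.0089 (arbitrage exists)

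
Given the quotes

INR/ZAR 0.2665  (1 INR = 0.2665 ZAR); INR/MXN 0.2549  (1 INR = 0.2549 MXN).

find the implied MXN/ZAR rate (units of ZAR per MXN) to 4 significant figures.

MXN/ZAR = 1.046

1 MXN ÷ 0.2549 = 3.92311 INR
3.92311 INR × 0.2665 = 1.04551 ZAR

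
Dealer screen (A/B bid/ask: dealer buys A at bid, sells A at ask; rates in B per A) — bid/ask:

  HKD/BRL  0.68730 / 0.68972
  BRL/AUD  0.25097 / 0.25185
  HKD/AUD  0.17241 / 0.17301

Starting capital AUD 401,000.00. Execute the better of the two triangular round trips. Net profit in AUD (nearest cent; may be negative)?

Net result: AUD -1,201.35 (no profitable arbitrage after spreads)

Best loop AUD → HKD → BRL → AUD:
AUD 401,000.00 ÷ 0.17301 (buy HKD at ask) = HKD 2,317,785.10
HKD 2,317,785.10 × 0.68730 (sell HKD at bid) = BRL 1,593,013.70
BRL 1,593,013.70 × 0.25097 (sell BRL at bid) = AUD 399,798.65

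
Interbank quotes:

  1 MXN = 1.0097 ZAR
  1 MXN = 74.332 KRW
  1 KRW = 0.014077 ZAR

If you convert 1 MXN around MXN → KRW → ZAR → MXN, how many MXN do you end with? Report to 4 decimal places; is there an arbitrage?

1.0363 (arbitrage exists)

Around MXN → KRW → ZAR → MXN: 1 × 74.332 × 0.014077 ÷ 1.0097 = 1.036319
Product > 1; profitable direction is MXN → KRW → ZAR → MXN.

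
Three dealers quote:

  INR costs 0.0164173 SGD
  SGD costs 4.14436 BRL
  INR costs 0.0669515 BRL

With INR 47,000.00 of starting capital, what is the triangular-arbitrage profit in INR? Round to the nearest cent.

Profitable loop is INR → SGD → BRL → INR:
INR 47,000.00 × 0.0164173 = SGD 771.61
SGD 771.61 × 4.14436 = BRL 3,197.84
BRL 3,197.84 ÷ 0.0669515 = INR 47,763.57
Profit = INR 47,763.57 − INR 47,000.00

Profit: INR 763.57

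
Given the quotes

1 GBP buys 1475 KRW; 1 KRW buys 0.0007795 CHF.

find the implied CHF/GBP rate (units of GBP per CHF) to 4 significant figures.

1 CHF ÷ 0.0007795 = 1282.87 KRW
1282.87 KRW ÷ 1475 = 0.869745 GBP

CHF/GBP = 0.8697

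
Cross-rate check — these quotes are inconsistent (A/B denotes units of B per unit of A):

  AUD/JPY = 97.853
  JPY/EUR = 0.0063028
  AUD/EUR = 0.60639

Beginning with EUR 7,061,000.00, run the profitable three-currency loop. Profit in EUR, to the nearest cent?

Profit: EUR 120,610.58

Profitable loop is EUR → AUD → JPY → EUR:
EUR 7,061,000.00 ÷ 0.60639 = AUD 11,644,321.31
AUD 11,644,321.31 × 97.853 = JPY 1,139,431,773
JPY 1,139,431,773 × 0.0063028 = EUR 7,181,610.58
Profit = EUR 7,181,610.58 − EUR 7,061,000.00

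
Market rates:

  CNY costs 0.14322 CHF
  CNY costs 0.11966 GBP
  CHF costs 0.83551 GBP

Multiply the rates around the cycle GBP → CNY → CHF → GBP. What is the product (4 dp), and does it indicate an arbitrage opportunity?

Around GBP → CNY → CHF → GBP: 1 ÷ 0.11966 × 0.14322 × 0.83551 = 1.000015
Product ≈ 1 (deviation 0.001%, within rounding noise).

1.0000 (no arbitrage)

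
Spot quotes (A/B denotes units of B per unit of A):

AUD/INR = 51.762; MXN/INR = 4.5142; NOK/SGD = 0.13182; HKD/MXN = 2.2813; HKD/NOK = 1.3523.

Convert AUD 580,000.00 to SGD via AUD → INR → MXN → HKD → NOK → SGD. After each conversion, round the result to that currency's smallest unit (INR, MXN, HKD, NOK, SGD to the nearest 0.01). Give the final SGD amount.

SGD 519,673.06

AUD 580,000.00 × 51.762 = INR 30,021,960.00
INR 30,021,960.00 ÷ 4.5142 = MXN 6,650,560.45
MXN 6,650,560.45 ÷ 2.2813 = HKD 2,915,250.27
HKD 2,915,250.27 × 1.3523 = NOK 3,942,292.94
NOK 3,942,292.94 × 0.13182 = SGD 519,673.06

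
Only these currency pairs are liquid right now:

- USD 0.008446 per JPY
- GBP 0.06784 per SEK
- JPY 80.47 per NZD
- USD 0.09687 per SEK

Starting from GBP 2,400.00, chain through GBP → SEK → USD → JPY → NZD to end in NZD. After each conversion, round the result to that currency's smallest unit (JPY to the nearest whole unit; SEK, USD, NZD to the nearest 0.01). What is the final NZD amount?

NZD 5,042.30

GBP 2,400.00 ÷ 0.06784 = SEK 35,377.36
SEK 35,377.36 × 0.09687 = USD 3,427.00
USD 3,427.00 ÷ 0.008446 = JPY 405,754
JPY 405,754 ÷ 80.47 = NZD 5,042.30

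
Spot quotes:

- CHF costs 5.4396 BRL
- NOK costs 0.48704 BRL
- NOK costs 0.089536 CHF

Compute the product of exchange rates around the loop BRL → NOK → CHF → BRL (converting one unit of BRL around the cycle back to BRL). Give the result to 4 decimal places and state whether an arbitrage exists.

Around BRL → NOK → CHF → BRL: 1 ÷ 0.48704 × 0.089536 × 5.4396 = 1.000000
Product ≈ 1 (deviation 0.000%, within rounding noise).

1.0000 (no arbitrage)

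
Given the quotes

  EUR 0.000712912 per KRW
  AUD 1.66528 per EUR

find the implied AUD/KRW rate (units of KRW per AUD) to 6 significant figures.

1 AUD ÷ 1.66528 = 0.6005 EUR
0.6005 EUR ÷ 0.000712912 = 842.319 KRW

AUD/KRW = 842.319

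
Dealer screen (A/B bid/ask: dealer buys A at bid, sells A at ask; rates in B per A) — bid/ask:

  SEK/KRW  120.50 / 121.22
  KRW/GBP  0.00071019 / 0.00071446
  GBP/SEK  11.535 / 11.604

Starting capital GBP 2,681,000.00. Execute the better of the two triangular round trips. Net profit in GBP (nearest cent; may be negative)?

Best loop GBP → KRW → SEK → GBP:
GBP 2,681,000.00 ÷ 0.00071446 (buy KRW at ask) = KRW 3,752,484,394
KRW 3,752,484,394 ÷ 121.22 (buy SEK at ask) = SEK 30,955,984.11
SEK 30,955,984.11 ÷ 11.604 (buy GBP at ask) = GBP 2,667,699.42

Net result: GBP -13,300.58 (no profitable arbitrage after spreads)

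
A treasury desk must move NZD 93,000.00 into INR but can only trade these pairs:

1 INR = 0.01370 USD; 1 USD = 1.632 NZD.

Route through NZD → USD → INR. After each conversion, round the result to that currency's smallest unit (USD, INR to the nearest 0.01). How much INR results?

NZD 93,000.00 ÷ 1.632 = USD 56,985.29
USD 56,985.29 ÷ 0.01370 = INR 4,159,510.22

INR 4,159,510.22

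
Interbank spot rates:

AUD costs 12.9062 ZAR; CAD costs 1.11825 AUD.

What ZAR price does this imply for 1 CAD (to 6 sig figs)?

1 CAD × 1.11825 = 1.11825 AUD
1.11825 AUD × 12.9062 = 14.4324 ZAR

CAD/ZAR = 14.4324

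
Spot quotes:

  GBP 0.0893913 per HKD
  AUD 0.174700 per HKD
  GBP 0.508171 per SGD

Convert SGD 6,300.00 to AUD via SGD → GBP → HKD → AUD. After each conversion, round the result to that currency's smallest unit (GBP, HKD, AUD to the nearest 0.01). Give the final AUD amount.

SGD 6,300.00 × 0.508171 = GBP 3,201.48
GBP 3,201.48 ÷ 0.0893913 = HKD 35,814.22
HKD 35,814.22 × 0.174700 = AUD 6,256.74

AUD 6,256.74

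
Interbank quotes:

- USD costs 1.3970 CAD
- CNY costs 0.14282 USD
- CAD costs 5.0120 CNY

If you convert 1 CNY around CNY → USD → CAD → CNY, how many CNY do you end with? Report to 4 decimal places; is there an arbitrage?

Around CNY → USD → CAD → CNY: 1 × 0.14282 × 1.3970 × 5.0120 = 0.999992
Product ≈ 1 (deviation 0.001%, within rounding noise).

1.0000 (no arbitrage)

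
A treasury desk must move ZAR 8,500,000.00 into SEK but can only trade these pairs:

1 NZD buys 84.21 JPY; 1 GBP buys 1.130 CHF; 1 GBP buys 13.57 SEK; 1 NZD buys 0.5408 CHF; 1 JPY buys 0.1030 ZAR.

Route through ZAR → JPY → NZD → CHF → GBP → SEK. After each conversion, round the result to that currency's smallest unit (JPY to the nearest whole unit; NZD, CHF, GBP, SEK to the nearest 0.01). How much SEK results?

ZAR 8,500,000.00 ÷ 0.1030 = JPY 82,524,272
JPY 82,524,272 ÷ 84.21 = NZD 979,981.85
NZD 979,981.85 × 0.5408 = CHF 529,974.18
CHF 529,974.18 ÷ 1.130 = GBP 469,003.70
GBP 469,003.70 × 13.57 = SEK 6,364,380.21

SEK 6,364,380.21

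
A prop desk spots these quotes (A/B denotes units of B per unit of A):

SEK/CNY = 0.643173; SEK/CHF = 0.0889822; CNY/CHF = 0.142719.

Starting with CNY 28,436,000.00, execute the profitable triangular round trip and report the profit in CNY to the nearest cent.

Profit: CNY 898,248.40

Profitable loop is CNY → CHF → SEK → CNY:
CNY 28,436,000.00 × 0.142719 = CHF 4,058,357.48
CHF 4,058,357.48 ÷ 0.0889822 = SEK 45,608,644.02
SEK 45,608,644.02 × 0.643173 = CNY 29,334,248.40
Profit = CNY 29,334,248.40 − CNY 28,436,000.00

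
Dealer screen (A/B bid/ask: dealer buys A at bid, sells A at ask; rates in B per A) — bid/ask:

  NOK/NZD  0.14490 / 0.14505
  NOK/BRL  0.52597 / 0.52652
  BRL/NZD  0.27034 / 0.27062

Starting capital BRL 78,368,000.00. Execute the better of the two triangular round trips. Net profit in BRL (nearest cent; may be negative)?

Best loop BRL → NOK → NZD → BRL:
BRL 78,368,000.00 ÷ 0.52652 (buy NOK at ask) = NOK 148,841,449.52
NOK 148,841,449.52 × 0.14490 (sell NOK at bid) = NZD 21,567,126.04
NZD 21,567,126.04 ÷ 0.27062 (buy BRL at ask) = BRL 79,695,240.69

Net profit: BRL 1,327,240.69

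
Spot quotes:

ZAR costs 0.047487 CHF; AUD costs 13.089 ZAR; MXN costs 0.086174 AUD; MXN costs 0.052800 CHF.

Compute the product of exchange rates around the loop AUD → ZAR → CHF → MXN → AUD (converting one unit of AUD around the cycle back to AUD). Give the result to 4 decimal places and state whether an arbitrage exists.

1.0144 (arbitrage exists)

Around AUD → ZAR → CHF → MXN → AUD: 1 × 13.089 × 0.047487 ÷ 0.052800 × 0.086174 = 1.014433
Product > 1; profitable direction is AUD → ZAR → CHF → MXN → AUD.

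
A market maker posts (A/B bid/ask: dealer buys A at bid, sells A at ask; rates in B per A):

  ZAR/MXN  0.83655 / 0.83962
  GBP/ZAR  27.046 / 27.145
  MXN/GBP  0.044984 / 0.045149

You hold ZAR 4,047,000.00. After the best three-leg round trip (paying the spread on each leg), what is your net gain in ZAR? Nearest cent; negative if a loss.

Net profit: ZAR 71,947.17

Best loop ZAR → MXN → GBP → ZAR:
ZAR 4,047,000.00 × 0.83655 (sell ZAR at bid) = MXN 3,385,517.85
MXN 3,385,517.85 × 0.044984 (sell MXN at bid) = GBP 152,294.13
GBP 152,294.13 × 27.046 (sell GBP at bid) = ZAR 4,118,947.17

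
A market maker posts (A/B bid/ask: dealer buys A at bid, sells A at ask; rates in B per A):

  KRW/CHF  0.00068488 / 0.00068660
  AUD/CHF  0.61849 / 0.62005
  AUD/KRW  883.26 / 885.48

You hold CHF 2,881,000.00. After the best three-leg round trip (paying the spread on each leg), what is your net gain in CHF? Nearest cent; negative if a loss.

Best loop CHF → KRW → AUD → CHF:
CHF 2,881,000.00 ÷ 0.00068660 (buy KRW at ask) = KRW 4,196,038,450
KRW 4,196,038,450 ÷ 885.48 (buy AUD at ask) = AUD 4,738,716.23
AUD 4,738,716.23 × 0.61849 (sell AUD at bid) = CHF 2,930,848.60

Net profit: CHF 49,848.60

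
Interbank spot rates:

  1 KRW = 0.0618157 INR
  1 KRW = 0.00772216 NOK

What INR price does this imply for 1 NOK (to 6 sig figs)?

NOK/INR = 8.00498

1 NOK ÷ 0.00772216 = 129.497 KRW
129.497 KRW × 0.0618157 = 8.00498 INR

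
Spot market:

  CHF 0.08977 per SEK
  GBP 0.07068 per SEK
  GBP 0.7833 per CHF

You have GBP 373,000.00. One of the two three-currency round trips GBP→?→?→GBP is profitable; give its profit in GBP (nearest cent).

Profit: GBP 1,926.40

Profitable loop is GBP → CHF → SEK → GBP:
GBP 373,000.00 ÷ 0.7833 = CHF 476,190.48
CHF 476,190.48 ÷ 0.08977 = SEK 5,304,561.39
SEK 5,304,561.39 × 0.07068 = GBP 374,926.40
Profit = GBP 374,926.40 − GBP 373,000.00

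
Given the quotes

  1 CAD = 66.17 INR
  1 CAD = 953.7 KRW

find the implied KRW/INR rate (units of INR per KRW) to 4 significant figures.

KRW/INR = 0.06938

1 KRW ÷ 953.7 = 0.00104855 CAD
0.00104855 CAD × 66.17 = 0.0693824 INR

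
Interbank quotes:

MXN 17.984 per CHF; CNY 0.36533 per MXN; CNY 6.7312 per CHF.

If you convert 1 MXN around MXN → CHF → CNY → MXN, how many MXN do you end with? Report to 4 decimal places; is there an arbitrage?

1.0245 (arbitrage exists)

Around MXN → CHF → CNY → MXN: 1 ÷ 17.984 × 6.7312 ÷ 0.36533 = 1.024521
Product > 1; profitable direction is MXN → CHF → CNY → MXN.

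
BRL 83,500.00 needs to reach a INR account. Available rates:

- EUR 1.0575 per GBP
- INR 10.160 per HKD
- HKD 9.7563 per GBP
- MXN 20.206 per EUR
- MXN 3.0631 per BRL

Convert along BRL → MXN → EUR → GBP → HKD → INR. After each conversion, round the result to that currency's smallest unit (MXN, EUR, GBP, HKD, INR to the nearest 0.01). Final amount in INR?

BRL 83,500.00 × 3.0631 = MXN 255,768.85
MXN 255,768.85 ÷ 20.206 = EUR 12,658.06
EUR 12,658.06 ÷ 1.0575 = GBP 11,969.80
GBP 11,969.80 × 9.7563 = HKD 116,780.96
HKD 116,780.96 × 10.160 = INR 1,186,494.55

INR 1,186,494.55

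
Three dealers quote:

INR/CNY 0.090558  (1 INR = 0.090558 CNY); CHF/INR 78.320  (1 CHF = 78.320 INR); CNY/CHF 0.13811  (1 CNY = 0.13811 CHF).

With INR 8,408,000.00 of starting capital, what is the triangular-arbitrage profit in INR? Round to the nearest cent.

Profitable loop is INR → CHF → CNY → INR:
INR 8,408,000.00 ÷ 78.320 = CHF 107,354.44
CHF 107,354.44 ÷ 0.13811 = CNY 777,311.15
CNY 777,311.15 ÷ 0.090558 = INR 8,583,572.44
Profit = INR 8,583,572.44 − INR 8,408,000.00

Profit: INR 175,572.44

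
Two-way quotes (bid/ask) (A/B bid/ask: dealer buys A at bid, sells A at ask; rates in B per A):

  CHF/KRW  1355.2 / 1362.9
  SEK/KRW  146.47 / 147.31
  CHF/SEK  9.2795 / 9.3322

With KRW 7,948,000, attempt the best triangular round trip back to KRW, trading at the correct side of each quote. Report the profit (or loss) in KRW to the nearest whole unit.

Net result: KRW -21,762 (no profitable arbitrage after spreads)

Best loop KRW → CHF → SEK → KRW:
KRW 7,948,000 ÷ 1362.9 (buy CHF at ask) = CHF 5,831.68
CHF 5,831.68 × 9.2795 (sell CHF at bid) = SEK 54,115.10
SEK 54,115.10 × 146.47 (sell SEK at bid) = KRW 7,926,238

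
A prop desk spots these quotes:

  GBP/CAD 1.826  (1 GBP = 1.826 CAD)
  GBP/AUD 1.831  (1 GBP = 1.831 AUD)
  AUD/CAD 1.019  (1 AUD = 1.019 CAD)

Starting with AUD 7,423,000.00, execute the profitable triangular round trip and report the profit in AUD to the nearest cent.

Profitable loop is AUD → CAD → GBP → AUD:
AUD 7,423,000.00 × 1.019 = CAD 7,564,037.00
CAD 7,564,037.00 ÷ 1.826 = GBP 4,142,408.00
GBP 4,142,408.00 × 1.831 = AUD 7,584,749.04
Profit = AUD 7,584,749.04 − AUD 7,423,000.00

Profit: AUD 161,749.04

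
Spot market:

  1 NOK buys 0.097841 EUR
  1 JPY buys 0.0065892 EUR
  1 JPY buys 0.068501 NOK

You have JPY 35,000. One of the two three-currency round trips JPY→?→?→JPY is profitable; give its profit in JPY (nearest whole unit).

Profitable loop is JPY → NOK → EUR → JPY:
JPY 35,000 × 0.068501 = NOK 2,397.54
NOK 2,397.54 × 0.097841 = EUR 234.58
EUR 234.58 ÷ 0.0065892 = JPY 35,600
Profit = JPY 35,600 − JPY 35,000

Profit: JPY 600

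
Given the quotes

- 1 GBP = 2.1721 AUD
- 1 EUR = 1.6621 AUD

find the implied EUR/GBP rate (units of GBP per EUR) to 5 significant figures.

EUR/GBP = 0.76520

1 EUR × 1.6621 = 1.6621 AUD
1.6621 AUD ÷ 2.1721 = 0.765204 GBP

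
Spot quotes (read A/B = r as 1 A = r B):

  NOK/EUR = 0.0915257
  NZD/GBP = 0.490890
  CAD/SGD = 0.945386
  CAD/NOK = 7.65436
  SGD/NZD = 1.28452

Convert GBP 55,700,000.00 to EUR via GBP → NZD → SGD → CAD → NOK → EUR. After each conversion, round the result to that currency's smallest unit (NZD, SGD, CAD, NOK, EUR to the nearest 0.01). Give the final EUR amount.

EUR 65,459,535.01

GBP 55,700,000.00 ÷ 0.490890 = NZD 113,467,375.58
NZD 113,467,375.58 ÷ 1.28452 = SGD 88,334,456.12
SGD 88,334,456.12 ÷ 0.945386 = CAD 93,437,448.96
CAD 93,437,448.96 × 7.65436 = NOK 715,203,871.82
NOK 715,203,871.82 × 0.0915257 = EUR 65,459,535.01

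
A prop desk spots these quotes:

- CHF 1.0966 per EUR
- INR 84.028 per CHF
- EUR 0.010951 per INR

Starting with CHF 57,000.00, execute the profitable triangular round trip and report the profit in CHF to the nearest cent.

Profit: CHF 517.62

Profitable loop is CHF → INR → EUR → CHF:
CHF 57,000.00 × 84.028 = INR 4,789,596.00
INR 4,789,596.00 × 0.010951 = EUR 52,450.87
EUR 52,450.87 × 1.0966 = CHF 57,517.62
Profit = CHF 57,517.62 − CHF 57,000.00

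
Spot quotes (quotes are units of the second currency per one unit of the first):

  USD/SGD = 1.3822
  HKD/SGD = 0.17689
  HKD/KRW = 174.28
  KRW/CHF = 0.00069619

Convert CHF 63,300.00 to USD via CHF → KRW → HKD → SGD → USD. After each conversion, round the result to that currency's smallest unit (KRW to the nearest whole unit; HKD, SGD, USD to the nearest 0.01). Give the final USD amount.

USD 66,766.84

CHF 63,300.00 ÷ 0.00069619 = KRW 90,923,455
KRW 90,923,455 ÷ 174.28 = HKD 521,709.06
HKD 521,709.06 × 0.17689 = SGD 92,285.12
SGD 92,285.12 ÷ 1.3822 = USD 66,766.84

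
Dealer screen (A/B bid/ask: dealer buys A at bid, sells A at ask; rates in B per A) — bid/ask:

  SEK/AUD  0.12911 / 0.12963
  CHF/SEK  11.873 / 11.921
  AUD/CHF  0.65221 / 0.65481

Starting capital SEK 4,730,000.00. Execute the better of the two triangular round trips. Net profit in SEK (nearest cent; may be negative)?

Net result: SEK -1,004.04 (no profitable arbitrage after spreads)

Best loop SEK → AUD → CHF → SEK:
SEK 4,730,000.00 × 0.12911 (sell SEK at bid) = AUD 610,690.30
AUD 610,690.30 × 0.65221 (sell AUD at bid) = CHF 398,298.32
CHF 398,298.32 × 11.873 (sell CHF at bid) = SEK 4,728,995.96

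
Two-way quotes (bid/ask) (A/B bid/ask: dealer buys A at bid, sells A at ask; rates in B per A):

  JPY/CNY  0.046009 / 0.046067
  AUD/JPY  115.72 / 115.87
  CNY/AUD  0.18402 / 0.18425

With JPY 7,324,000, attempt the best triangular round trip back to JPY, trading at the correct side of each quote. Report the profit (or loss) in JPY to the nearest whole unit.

Net profit: JPY 122,975

Best loop JPY → AUD → CNY → JPY:
JPY 7,324,000 ÷ 115.87 (buy AUD at ask) = AUD 63,208.77
AUD 63,208.77 ÷ 0.18425 (buy CNY at ask) = CNY 343,059.80
CNY 343,059.80 ÷ 0.046067 (buy JPY at ask) = JPY 7,446,975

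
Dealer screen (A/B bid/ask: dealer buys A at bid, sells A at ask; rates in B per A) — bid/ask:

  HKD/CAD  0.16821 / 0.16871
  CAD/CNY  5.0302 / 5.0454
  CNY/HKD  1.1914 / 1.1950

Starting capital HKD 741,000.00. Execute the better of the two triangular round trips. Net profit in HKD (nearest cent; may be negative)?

Best loop HKD → CAD → CNY → HKD:
HKD 741,000.00 × 0.16821 (sell HKD at bid) = CAD 124,643.61
CAD 124,643.61 × 5.0302 (sell CAD at bid) = CNY 626,982.29
CNY 626,982.29 × 1.1914 (sell CNY at bid) = HKD 746,986.70

Net profit: HKD 5,986.70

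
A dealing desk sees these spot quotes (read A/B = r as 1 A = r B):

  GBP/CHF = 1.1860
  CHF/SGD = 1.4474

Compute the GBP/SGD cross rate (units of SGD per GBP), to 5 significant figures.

GBP/SGD = 1.7166

1 GBP × 1.1860 = 1.186 CHF
1.186 CHF × 1.4474 = 1.71662 SGD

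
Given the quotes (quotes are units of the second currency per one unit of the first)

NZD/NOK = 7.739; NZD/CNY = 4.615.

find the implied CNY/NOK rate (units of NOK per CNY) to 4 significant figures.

1 CNY ÷ 4.615 = 0.216685 NZD
0.216685 NZD × 7.739 = 1.67692 NOK

CNY/NOK = 1.677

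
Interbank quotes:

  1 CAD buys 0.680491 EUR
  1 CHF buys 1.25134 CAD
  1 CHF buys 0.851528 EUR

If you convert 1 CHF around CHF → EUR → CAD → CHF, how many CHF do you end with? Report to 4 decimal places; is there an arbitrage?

1.0000 (no arbitrage)

Around CHF → EUR → CAD → CHF: 1 × 0.851528 ÷ 0.680491 ÷ 1.25134 = 1.000003
Product ≈ 1 (deviation 0.000%, within rounding noise).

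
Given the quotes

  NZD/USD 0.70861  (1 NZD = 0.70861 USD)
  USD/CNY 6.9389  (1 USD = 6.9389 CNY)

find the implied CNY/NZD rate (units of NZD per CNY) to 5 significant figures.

1 CNY ÷ 6.9389 = 0.144115 USD
0.144115 USD ÷ 0.70861 = 0.203377 NZD

CNY/NZD = 0.20338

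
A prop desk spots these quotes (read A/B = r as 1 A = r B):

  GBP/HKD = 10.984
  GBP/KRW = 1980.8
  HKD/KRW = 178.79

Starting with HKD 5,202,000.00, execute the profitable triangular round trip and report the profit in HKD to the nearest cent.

Profitable loop is HKD → GBP → KRW → HKD:
HKD 5,202,000.00 ÷ 10.984 = GBP 473,597.96
GBP 473,597.96 × 1980.8 = KRW 938,102,840
KRW 938,102,840 ÷ 178.79 = HKD 5,246,953.64
Profit = HKD 5,246,953.64 − HKD 5,202,000.00

Profit: HKD 44,953.64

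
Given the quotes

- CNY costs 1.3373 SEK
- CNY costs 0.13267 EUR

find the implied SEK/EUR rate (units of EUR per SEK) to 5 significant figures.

SEK/EUR = 0.099207

1 SEK ÷ 1.3373 = 0.747775 CNY
0.747775 CNY × 0.13267 = 0.0992074 EUR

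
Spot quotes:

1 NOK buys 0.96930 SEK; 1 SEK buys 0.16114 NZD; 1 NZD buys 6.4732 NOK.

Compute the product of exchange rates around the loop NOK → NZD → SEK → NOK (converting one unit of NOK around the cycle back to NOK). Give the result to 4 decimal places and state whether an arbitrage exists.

Around NOK → NZD → SEK → NOK: 1 ÷ 6.4732 ÷ 0.16114 ÷ 0.96930 = 0.989053
Product < 1; profitable direction is NOK → SEK → NZD → NOK.

0.9891 (arbitrage exists)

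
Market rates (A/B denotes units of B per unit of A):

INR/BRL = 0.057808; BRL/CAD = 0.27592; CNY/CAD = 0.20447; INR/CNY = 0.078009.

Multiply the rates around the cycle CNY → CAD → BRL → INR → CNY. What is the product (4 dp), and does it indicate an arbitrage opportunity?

1.0000 (no arbitrage)

Around CNY → CAD → BRL → INR → CNY: 1 × 0.20447 ÷ 0.27592 ÷ 0.057808 × 0.078009 = 1.000007
Product ≈ 1 (deviation 0.001%, within rounding noise).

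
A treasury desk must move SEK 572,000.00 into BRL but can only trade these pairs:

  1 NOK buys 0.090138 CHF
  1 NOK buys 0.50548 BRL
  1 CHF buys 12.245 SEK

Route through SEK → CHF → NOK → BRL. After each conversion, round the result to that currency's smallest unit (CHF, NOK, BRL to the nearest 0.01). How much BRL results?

SEK 572,000.00 ÷ 12.245 = CHF 46,712.94
CHF 46,712.94 ÷ 0.090138 = NOK 518,238.04
NOK 518,238.04 × 0.50548 = BRL 261,958.96

BRL 261,958.96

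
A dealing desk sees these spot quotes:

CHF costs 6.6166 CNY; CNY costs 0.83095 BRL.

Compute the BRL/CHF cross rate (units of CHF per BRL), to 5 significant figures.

1 BRL ÷ 0.83095 = 1.20344 CNY
1.20344 CNY ÷ 6.6166 = 0.181882 CHF

BRL/CHF = 0.18188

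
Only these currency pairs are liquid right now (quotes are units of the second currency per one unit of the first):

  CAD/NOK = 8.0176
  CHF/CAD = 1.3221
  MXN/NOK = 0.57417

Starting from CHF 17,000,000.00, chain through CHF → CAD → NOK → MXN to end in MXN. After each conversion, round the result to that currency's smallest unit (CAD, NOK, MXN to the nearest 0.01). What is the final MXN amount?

CHF 17,000,000.00 × 1.3221 = CAD 22,475,700.00
CAD 22,475,700.00 × 8.0176 = NOK 180,201,172.32
NOK 180,201,172.32 ÷ 0.57417 = MXN 313,846,373.58

MXN 313,846,373.58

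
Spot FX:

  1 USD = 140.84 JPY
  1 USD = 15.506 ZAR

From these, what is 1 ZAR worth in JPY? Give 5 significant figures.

ZAR/JPY = 9.0829

1 ZAR ÷ 15.506 = 0.0644912 USD
0.0644912 USD × 140.84 = 9.08294 JPY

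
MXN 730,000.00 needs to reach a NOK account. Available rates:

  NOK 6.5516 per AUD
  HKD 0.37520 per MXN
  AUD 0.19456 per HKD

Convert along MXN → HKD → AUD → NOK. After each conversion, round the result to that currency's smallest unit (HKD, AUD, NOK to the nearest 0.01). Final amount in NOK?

NOK 349,129.59

MXN 730,000.00 × 0.37520 = HKD 273,896.00
HKD 273,896.00 × 0.19456 = AUD 53,289.21
AUD 53,289.21 × 6.5516 = NOK 349,129.59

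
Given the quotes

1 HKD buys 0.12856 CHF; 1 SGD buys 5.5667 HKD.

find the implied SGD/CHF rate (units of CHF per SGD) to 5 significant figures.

1 SGD × 5.5667 = 5.5667 HKD
5.5667 HKD × 0.12856 = 0.715655 CHF

SGD/CHF = 0.71565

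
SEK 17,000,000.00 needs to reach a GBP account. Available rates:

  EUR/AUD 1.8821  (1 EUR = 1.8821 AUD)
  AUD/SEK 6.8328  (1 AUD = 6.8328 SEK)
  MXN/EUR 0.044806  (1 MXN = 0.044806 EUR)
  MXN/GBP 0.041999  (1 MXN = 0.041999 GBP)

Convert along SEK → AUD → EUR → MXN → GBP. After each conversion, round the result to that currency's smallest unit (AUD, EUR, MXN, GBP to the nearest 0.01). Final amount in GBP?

GBP 1,239,111.22

SEK 17,000,000.00 ÷ 6.8328 = AUD 2,487,999.06
AUD 2,487,999.06 ÷ 1.8821 = EUR 1,321,927.13
EUR 1,321,927.13 ÷ 0.044806 = MXN 29,503,350.67
MXN 29,503,350.67 × 0.041999 = GBP 1,239,111.22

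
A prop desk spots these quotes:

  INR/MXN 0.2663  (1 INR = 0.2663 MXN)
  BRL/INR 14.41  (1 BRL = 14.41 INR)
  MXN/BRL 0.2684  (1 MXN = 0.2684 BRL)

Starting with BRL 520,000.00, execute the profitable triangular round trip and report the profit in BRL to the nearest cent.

Profit: BRL 15,575.87

Profitable loop is BRL → INR → MXN → BRL:
BRL 520,000.00 × 14.41 = INR 7,493,200.00
INR 7,493,200.00 × 0.2663 = MXN 1,995,439.16
MXN 1,995,439.16 × 0.2684 = BRL 535,575.87
Profit = BRL 535,575.87 − BRL 520,000.00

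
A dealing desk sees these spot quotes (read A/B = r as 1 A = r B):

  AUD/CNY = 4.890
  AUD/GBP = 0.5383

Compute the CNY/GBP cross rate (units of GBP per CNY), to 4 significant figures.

CNY/GBP = 0.1101

1 CNY ÷ 4.890 = 0.204499 AUD
0.204499 AUD × 0.5383 = 0.110082 GBP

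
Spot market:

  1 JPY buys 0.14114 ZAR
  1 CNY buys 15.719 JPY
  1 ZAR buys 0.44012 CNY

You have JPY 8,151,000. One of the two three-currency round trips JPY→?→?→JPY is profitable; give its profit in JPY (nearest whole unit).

Profit: JPY 196,660

Profitable loop is JPY → CNY → ZAR → JPY:
JPY 8,151,000 ÷ 15.719 = CNY 518,544.44
CNY 518,544.44 ÷ 0.44012 = ZAR 1,178,188.76
ZAR 1,178,188.76 ÷ 0.14114 = JPY 8,347,660
Profit = JPY 8,347,660 − JPY 8,151,000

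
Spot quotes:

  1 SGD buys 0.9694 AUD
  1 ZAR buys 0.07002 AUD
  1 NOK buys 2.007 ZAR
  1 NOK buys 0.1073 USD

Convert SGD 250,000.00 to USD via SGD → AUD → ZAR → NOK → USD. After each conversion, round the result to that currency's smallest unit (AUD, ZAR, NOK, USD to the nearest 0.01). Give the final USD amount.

USD 185,043.26

SGD 250,000.00 × 0.9694 = AUD 242,350.00
AUD 242,350.00 ÷ 0.07002 = ZAR 3,461,153.96
ZAR 3,461,153.96 ÷ 2.007 = NOK 1,724,541.09
NOK 1,724,541.09 × 0.1073 = USD 185,043.26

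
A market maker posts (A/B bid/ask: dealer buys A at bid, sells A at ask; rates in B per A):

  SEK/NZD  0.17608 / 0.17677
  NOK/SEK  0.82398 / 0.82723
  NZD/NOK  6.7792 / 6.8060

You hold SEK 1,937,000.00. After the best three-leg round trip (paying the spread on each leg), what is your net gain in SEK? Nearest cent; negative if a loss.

Net profit: SEK 9,268.88

Best loop SEK → NOK → NZD → SEK:
SEK 1,937,000.00 ÷ 0.82723 (buy NOK at ask) = NOK 2,341,549.51
NOK 2,341,549.51 ÷ 6.8060 (buy NZD at ask) = NZD 344,041.95
NZD 344,041.95 ÷ 0.17677 (buy SEK at ask) = SEK 1,946,268.88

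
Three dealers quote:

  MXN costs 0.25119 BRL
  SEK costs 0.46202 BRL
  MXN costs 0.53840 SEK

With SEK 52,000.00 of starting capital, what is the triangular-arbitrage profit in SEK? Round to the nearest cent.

Profit: SEK 509.74

Profitable loop is SEK → MXN → BRL → SEK:
SEK 52,000.00 ÷ 0.53840 = MXN 96,582.47
MXN 96,582.47 × 0.25119 = BRL 24,260.55
BRL 24,260.55 ÷ 0.46202 = SEK 52,509.74
Profit = SEK 52,509.74 − SEK 52,000.00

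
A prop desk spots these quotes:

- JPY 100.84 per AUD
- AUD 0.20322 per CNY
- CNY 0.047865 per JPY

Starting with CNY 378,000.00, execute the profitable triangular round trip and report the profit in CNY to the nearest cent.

Profitable loop is CNY → JPY → AUD → CNY:
CNY 378,000.00 ÷ 0.047865 = JPY 7,897,211
JPY 7,897,211 ÷ 100.84 = AUD 78,314.27
AUD 78,314.27 ÷ 0.20322 = CNY 385,366.94
Profit = CNY 385,366.94 − CNY 378,000.00

Profit: CNY 7,366.94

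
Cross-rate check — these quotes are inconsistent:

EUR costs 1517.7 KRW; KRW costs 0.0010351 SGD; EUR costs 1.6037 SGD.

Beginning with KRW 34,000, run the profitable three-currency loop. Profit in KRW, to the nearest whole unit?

Profitable loop is KRW → EUR → SGD → KRW:
KRW 34,000 ÷ 1517.7 = EUR 22.40
EUR 22.40 × 1.6037 = SGD 35.93
SGD 35.93 ÷ 0.0010351 = KRW 34,708
Profit = KRW 34,708 − KRW 34,000

Profit: KRW 708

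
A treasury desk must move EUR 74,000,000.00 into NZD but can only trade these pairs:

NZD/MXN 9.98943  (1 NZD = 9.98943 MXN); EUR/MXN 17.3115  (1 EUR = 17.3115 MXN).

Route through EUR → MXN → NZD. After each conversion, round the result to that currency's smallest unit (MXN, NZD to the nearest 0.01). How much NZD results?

EUR 74,000,000.00 × 17.3115 = MXN 1,281,051,000.00
MXN 1,281,051,000.00 ÷ 9.98943 = NZD 128,240,650.37

NZD 128,240,650.37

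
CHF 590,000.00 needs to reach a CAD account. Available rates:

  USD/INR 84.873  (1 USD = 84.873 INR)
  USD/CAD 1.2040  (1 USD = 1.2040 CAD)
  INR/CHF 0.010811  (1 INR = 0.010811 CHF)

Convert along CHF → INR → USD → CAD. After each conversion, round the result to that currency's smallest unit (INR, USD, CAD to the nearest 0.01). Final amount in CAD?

CHF 590,000.00 ÷ 0.010811 = INR 54,574,044.95
INR 54,574,044.95 ÷ 84.873 = USD 643,008.32
USD 643,008.32 × 1.2040 = CAD 774,182.02

CAD 774,182.02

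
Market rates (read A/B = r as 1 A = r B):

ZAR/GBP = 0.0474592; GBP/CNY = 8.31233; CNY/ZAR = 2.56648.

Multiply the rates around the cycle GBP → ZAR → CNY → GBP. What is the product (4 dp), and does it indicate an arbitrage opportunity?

Around GBP → ZAR → CNY → GBP: 1 ÷ 0.0474592 ÷ 2.56648 ÷ 8.31233 = 0.987686
Product < 1; profitable direction is GBP → CNY → ZAR → GBP.

0.9877 (arbitrage exists)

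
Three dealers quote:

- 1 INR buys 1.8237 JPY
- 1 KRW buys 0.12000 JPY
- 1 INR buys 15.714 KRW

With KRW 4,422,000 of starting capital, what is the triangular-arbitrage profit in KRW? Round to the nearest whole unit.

Profit: KRW 150,285

Profitable loop is KRW → JPY → INR → KRW:
KRW 4,422,000 × 0.12000 = JPY 530,640
JPY 530,640 ÷ 1.8237 = INR 290,968.91
INR 290,968.91 × 15.714 = KRW 4,572,285
Profit = KRW 4,572,285 − KRW 4,422,000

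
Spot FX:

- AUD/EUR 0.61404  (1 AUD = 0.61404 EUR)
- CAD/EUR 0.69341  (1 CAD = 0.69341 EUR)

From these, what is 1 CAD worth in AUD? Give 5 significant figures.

CAD/AUD = 1.1293

1 CAD × 0.69341 = 0.69341 EUR
0.69341 EUR ÷ 0.61404 = 1.12926 AUD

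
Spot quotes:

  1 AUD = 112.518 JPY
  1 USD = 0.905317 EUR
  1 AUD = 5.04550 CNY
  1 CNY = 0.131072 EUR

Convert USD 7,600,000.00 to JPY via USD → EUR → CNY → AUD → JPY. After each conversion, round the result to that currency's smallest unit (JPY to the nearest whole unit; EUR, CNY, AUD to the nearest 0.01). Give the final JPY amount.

USD 7,600,000.00 × 0.905317 = EUR 6,880,409.20
EUR 6,880,409.20 ÷ 0.131072 = CNY 52,493,356.32
CNY 52,493,356.32 ÷ 5.04550 = AUD 10,403,994.91
AUD 10,403,994.91 × 112.518 = JPY 1,170,636,699

JPY 1,170,636,699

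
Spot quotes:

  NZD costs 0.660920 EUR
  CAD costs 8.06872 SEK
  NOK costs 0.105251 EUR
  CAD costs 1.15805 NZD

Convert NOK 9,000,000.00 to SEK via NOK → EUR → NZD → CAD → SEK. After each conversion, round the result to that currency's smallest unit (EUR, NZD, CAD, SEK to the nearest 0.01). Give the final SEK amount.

SEK 9,986,129.23

NOK 9,000,000.00 × 0.105251 = EUR 947,259.00
EUR 947,259.00 ÷ 0.660920 = NZD 1,433,243.06
NZD 1,433,243.06 ÷ 1.15805 = CAD 1,237,634.87
CAD 1,237,634.87 × 8.06872 = SEK 9,986,129.23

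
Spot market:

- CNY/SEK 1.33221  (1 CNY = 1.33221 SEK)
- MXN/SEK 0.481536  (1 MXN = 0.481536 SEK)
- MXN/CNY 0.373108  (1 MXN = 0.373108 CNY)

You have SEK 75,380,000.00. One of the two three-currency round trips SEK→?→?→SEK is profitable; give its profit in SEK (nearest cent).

Profit: SEK 2,429,857.98

Profitable loop is SEK → MXN → CNY → SEK:
SEK 75,380,000.00 ÷ 0.481536 = MXN 156,540,736.31
MXN 156,540,736.31 × 0.373108 = CNY 58,406,601.04
CNY 58,406,601.04 × 1.33221 = SEK 77,809,857.98
Profit = SEK 77,809,857.98 − SEK 75,380,000.00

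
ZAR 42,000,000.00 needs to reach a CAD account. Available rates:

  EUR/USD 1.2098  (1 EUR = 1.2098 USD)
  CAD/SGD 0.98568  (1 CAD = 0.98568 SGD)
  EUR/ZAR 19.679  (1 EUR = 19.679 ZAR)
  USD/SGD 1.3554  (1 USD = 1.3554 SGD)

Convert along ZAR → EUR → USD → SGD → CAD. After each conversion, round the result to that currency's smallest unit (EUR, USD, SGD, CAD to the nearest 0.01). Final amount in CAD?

CAD 3,550,515.24

ZAR 42,000,000.00 ÷ 19.679 = EUR 2,134,254.79
EUR 2,134,254.79 × 1.2098 = USD 2,582,021.44
USD 2,582,021.44 × 1.3554 = SGD 3,499,671.86
SGD 3,499,671.86 ÷ 0.98568 = CAD 3,550,515.24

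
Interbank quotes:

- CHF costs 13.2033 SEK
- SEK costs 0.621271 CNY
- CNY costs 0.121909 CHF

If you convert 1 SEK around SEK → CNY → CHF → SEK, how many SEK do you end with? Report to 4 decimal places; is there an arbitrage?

1.0000 (no arbitrage)

Around SEK → CNY → CHF → SEK: 1 × 0.621271 × 0.121909 × 13.2033 = 0.999998
Product ≈ 1 (deviation 0.000%, within rounding noise).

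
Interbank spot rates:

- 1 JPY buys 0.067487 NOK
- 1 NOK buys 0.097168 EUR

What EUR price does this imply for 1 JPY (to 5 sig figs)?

JPY/EUR = 0.0065576

1 JPY × 0.067487 = 0.067487 NOK
0.067487 NOK × 0.097168 = 0.00655758 EUR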